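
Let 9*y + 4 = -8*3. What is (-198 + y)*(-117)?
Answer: 23530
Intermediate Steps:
y = -28/9 (y = -4/9 + (-8*3)/9 = -4/9 + (1/9)*(-24) = -4/9 - 8/3 = -28/9 ≈ -3.1111)
(-198 + y)*(-117) = (-198 - 28/9)*(-117) = -1810/9*(-117) = 23530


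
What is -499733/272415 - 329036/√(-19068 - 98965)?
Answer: -38441/20955 + 329036*I*√118033/118033 ≈ -1.8345 + 957.73*I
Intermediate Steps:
-499733/272415 - 329036/√(-19068 - 98965) = -499733*1/272415 - 329036*(-I*√118033/118033) = -38441/20955 - 329036*(-I*√118033/118033) = -38441/20955 - (-329036)*I*√118033/118033 = -38441/20955 + 329036*I*√118033/118033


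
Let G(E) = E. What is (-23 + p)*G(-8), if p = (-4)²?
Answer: 56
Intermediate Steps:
p = 16
(-23 + p)*G(-8) = (-23 + 16)*(-8) = -7*(-8) = 56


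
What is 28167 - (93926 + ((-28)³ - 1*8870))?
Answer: -34937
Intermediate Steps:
28167 - (93926 + ((-28)³ - 1*8870)) = 28167 - (93926 + (-21952 - 8870)) = 28167 - (93926 - 30822) = 28167 - 1*63104 = 28167 - 63104 = -34937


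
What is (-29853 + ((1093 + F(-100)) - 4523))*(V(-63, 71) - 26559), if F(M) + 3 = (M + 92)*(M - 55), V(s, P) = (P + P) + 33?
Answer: 845501664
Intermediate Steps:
V(s, P) = 33 + 2*P (V(s, P) = 2*P + 33 = 33 + 2*P)
F(M) = -3 + (-55 + M)*(92 + M) (F(M) = -3 + (M + 92)*(M - 55) = -3 + (92 + M)*(-55 + M) = -3 + (-55 + M)*(92 + M))
(-29853 + ((1093 + F(-100)) - 4523))*(V(-63, 71) - 26559) = (-29853 + ((1093 + (-5063 + (-100)² + 37*(-100))) - 4523))*((33 + 2*71) - 26559) = (-29853 + ((1093 + (-5063 + 10000 - 3700)) - 4523))*((33 + 142) - 26559) = (-29853 + ((1093 + 1237) - 4523))*(175 - 26559) = (-29853 + (2330 - 4523))*(-26384) = (-29853 - 2193)*(-26384) = -32046*(-26384) = 845501664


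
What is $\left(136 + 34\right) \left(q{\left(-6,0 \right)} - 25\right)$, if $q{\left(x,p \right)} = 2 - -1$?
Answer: $-3740$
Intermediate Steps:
$q{\left(x,p \right)} = 3$ ($q{\left(x,p \right)} = 2 + 1 = 3$)
$\left(136 + 34\right) \left(q{\left(-6,0 \right)} - 25\right) = \left(136 + 34\right) \left(3 - 25\right) = 170 \left(-22\right) = -3740$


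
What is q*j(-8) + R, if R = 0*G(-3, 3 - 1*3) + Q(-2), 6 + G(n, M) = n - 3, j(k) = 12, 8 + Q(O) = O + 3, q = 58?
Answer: 689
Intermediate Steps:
Q(O) = -5 + O (Q(O) = -8 + (O + 3) = -8 + (3 + O) = -5 + O)
G(n, M) = -9 + n (G(n, M) = -6 + (n - 3) = -6 + (-3 + n) = -9 + n)
R = -7 (R = 0*(-9 - 3) + (-5 - 2) = 0*(-12) - 7 = 0 - 7 = -7)
q*j(-8) + R = 58*12 - 7 = 696 - 7 = 689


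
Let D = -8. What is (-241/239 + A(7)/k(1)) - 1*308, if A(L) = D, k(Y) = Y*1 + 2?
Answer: -223471/717 ≈ -311.67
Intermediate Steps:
k(Y) = 2 + Y (k(Y) = Y + 2 = 2 + Y)
A(L) = -8
(-241/239 + A(7)/k(1)) - 1*308 = (-241/239 - 8/(2 + 1)) - 1*308 = (-241*1/239 - 8/3) - 308 = (-241/239 - 8*⅓) - 308 = (-241/239 - 8/3) - 308 = -2635/717 - 308 = -223471/717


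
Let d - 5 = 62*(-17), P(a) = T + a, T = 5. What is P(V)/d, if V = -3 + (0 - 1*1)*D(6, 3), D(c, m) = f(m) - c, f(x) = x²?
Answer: 1/1049 ≈ 0.00095329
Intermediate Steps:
D(c, m) = m² - c
V = -6 (V = -3 + (0 - 1*1)*(3² - 1*6) = -3 + (0 - 1)*(9 - 6) = -3 - 1*3 = -3 - 3 = -6)
P(a) = 5 + a
d = -1049 (d = 5 + 62*(-17) = 5 - 1054 = -1049)
P(V)/d = (5 - 6)/(-1049) = -1*(-1/1049) = 1/1049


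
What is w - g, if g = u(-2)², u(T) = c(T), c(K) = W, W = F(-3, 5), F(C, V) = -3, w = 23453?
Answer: 23444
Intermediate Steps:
W = -3
c(K) = -3
u(T) = -3
g = 9 (g = (-3)² = 9)
w - g = 23453 - 1*9 = 23453 - 9 = 23444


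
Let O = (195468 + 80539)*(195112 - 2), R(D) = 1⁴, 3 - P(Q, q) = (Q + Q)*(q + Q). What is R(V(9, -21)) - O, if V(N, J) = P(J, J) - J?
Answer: -53851725769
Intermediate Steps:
P(Q, q) = 3 - 2*Q*(Q + q) (P(Q, q) = 3 - (Q + Q)*(q + Q) = 3 - 2*Q*(Q + q))
V(N, J) = 3 - J - 4*J² (V(N, J) = (3 - 2*J² - 2*J*J) - J = (3 - 2*J² - 2*J²) - J = (3 - 4*J²) - J = 3 - J - 4*J²)
R(D) = 1
O = 53851725770 (O = 276007*195110 = 53851725770)
R(V(9, -21)) - O = 1 - 1*53851725770 = 1 - 53851725770 = -53851725769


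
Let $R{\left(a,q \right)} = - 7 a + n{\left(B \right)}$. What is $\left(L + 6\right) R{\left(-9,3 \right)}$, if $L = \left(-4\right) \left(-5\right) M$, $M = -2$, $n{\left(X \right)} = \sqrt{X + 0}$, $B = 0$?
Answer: $-2142$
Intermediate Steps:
$n{\left(X \right)} = \sqrt{X}$
$L = -40$ ($L = \left(-4\right) \left(-5\right) \left(-2\right) = 20 \left(-2\right) = -40$)
$R{\left(a,q \right)} = - 7 a$ ($R{\left(a,q \right)} = - 7 a + \sqrt{0} = - 7 a + 0 = - 7 a$)
$\left(L + 6\right) R{\left(-9,3 \right)} = \left(-40 + 6\right) \left(\left(-7\right) \left(-9\right)\right) = \left(-34\right) 63 = -2142$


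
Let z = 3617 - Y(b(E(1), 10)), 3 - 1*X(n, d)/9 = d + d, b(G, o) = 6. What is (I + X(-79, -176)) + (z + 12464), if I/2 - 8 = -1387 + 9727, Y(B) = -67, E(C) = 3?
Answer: 36039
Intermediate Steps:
X(n, d) = 27 - 18*d (X(n, d) = 27 - 9*(d + d) = 27 - 18*d)
z = 3684 (z = 3617 - 1*(-67) = 3617 + 67 = 3684)
I = 16696 (I = 16 + 2*(-1387 + 9727) = 16 + 2*8340 = 16 + 16680 = 16696)
(I + X(-79, -176)) + (z + 12464) = (16696 + (27 - 18*(-176))) + (3684 + 12464) = (16696 + (27 + 3168)) + 16148 = (16696 + 3195) + 16148 = 19891 + 16148 = 36039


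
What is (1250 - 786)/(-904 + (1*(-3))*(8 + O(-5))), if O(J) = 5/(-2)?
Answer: -928/1841 ≈ -0.50407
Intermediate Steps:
O(J) = -5/2 (O(J) = 5*(-½) = -5/2)
(1250 - 786)/(-904 + (1*(-3))*(8 + O(-5))) = (1250 - 786)/(-904 + (1*(-3))*(8 - 5/2)) = 464/(-904 - 3*11/2) = 464/(-904 - 33/2) = 464/(-1841/2) = 464*(-2/1841) = -928/1841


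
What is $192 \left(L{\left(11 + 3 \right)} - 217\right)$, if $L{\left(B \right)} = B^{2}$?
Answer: $-4032$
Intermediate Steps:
$192 \left(L{\left(11 + 3 \right)} - 217\right) = 192 \left(\left(11 + 3\right)^{2} - 217\right) = 192 \left(14^{2} - 217\right) = 192 \left(196 - 217\right) = 192 \left(-21\right) = -4032$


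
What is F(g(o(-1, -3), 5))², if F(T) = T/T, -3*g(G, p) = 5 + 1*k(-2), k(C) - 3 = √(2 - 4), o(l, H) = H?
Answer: 1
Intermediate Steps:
k(C) = 3 + I*√2 (k(C) = 3 + √(2 - 4) = 3 + √(-2) = 3 + I*√2)
g(G, p) = -8/3 - I*√2/3 (g(G, p) = -(5 + 1*(3 + I*√2))/3 = -(5 + (3 + I*√2))/3 = -(8 + I*√2)/3 = -8/3 - I*√2/3)
F(T) = 1
F(g(o(-1, -3), 5))² = 1² = 1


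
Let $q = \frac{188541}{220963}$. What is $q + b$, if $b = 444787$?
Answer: $\frac{98281658422}{220963} \approx 4.4479 \cdot 10^{5}$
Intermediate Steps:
$q = \frac{188541}{220963}$ ($q = 188541 \cdot \frac{1}{220963} = \frac{188541}{220963} \approx 0.85327$)
$q + b = \frac{188541}{220963} + 444787 = \frac{98281658422}{220963}$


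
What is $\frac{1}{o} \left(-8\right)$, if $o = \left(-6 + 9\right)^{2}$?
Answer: $- \frac{8}{9} \approx -0.88889$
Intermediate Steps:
$o = 9$ ($o = 3^{2} = 9$)
$\frac{1}{o} \left(-8\right) = \frac{1}{9} \left(-8\right) = - \frac{8}{9}$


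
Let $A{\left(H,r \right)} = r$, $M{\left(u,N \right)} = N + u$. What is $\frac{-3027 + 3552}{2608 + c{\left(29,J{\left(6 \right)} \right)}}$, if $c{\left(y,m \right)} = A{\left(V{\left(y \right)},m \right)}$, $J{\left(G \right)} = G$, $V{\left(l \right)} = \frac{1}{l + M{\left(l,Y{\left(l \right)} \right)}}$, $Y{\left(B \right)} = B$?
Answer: $\frac{525}{2614} \approx 0.20084$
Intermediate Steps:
$V{\left(l \right)} = \frac{1}{3 l}$ ($V{\left(l \right)} = \frac{1}{l + \left(l + l\right)} = \frac{1}{l + 2 l} = \frac{1}{3 l}$)
$c{\left(y,m \right)} = m$
$\frac{-3027 + 3552}{2608 + c{\left(29,J{\left(6 \right)} \right)}} = \frac{-3027 + 3552}{2608 + 6} = \frac{525}{2614}$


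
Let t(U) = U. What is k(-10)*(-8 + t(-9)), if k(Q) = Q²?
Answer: -1700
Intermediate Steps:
k(-10)*(-8 + t(-9)) = (-10)²*(-8 - 9) = 100*(-17) = -1700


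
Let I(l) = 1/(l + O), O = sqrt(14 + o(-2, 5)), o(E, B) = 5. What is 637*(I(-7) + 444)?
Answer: 8480381/30 - 637*sqrt(19)/30 ≈ 2.8259e+5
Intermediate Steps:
O = sqrt(19) (O = sqrt(14 + 5) = sqrt(19) ≈ 4.3589)
I(l) = 1/(l + sqrt(19))
637*(I(-7) + 444) = 637*(1/(-7 + sqrt(19)) + 444) = 637*(444 + 1/(-7 + sqrt(19))) = 282828 + 637/(-7 + sqrt(19))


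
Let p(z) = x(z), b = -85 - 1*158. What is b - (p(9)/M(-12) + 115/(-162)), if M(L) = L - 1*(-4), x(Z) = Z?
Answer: -156275/648 ≈ -241.17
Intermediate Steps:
b = -243 (b = -85 - 158 = -243)
M(L) = 4 + L (M(L) = L + 4 = 4 + L)
p(z) = z
b - (p(9)/M(-12) + 115/(-162)) = -243 - (9/(4 - 12) + 115/(-162)) = -243 - (9/(-8) + 115*(-1/162)) = -243 - (9*(-1/8) - 115/162) = -243 - (-9/8 - 115/162) = -243 - 1*(-1189/648) = -243 + 1189/648 = -156275/648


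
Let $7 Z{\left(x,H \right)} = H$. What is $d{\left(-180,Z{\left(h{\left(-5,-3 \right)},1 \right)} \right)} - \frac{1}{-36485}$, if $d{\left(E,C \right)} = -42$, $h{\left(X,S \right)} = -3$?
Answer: $- \frac{1532369}{36485} \approx -42.0$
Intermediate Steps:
$Z{\left(x,H \right)} = \frac{H}{7}$
$d{\left(-180,Z{\left(h{\left(-5,-3 \right)},1 \right)} \right)} - \frac{1}{-36485} = -42 - \frac{1}{-36485} = -42 - - \frac{1}{36485} = -42 + \frac{1}{36485} = - \frac{1532369}{36485}$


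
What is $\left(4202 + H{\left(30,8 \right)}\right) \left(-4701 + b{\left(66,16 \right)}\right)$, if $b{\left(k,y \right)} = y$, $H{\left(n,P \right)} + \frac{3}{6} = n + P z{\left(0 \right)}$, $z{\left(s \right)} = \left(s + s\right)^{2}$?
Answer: $- \frac{39649155}{2} \approx -1.9825 \cdot 10^{7}$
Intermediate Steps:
$z{\left(s \right)} = 4 s^{2}$ ($z{\left(s \right)} = \left(2 s\right)^{2} = 4 s^{2}$)
$H{\left(n,P \right)} = - \frac{1}{2} + n$ ($H{\left(n,P \right)} = - \frac{1}{2} + \left(n + P 4 \cdot 0^{2}\right) = - \frac{1}{2} + \left(n + P 4 \cdot 0\right) = - \frac{1}{2} + \left(n + P 0\right) = - \frac{1}{2} + \left(n + 0\right) = - \frac{1}{2} + n$)
$\left(4202 + H{\left(30,8 \right)}\right) \left(-4701 + b{\left(66,16 \right)}\right) = \left(4202 + \left(- \frac{1}{2} + 30\right)\right) \left(-4701 + 16\right) = \left(4202 + \frac{59}{2}\right) \left(-4685\right) = \frac{8463}{2} \left(-4685\right) = - \frac{39649155}{2}$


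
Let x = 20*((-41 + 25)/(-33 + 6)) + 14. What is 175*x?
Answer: 122150/27 ≈ 4524.1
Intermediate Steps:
x = 698/27 (x = 20*(-16/(-27)) + 14 = 20*(-16*(-1/27)) + 14 = 20*(16/27) + 14 = 320/27 + 14 = 698/27 ≈ 25.852)
175*x = 175*(698/27) = 122150/27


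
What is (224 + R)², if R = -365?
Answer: 19881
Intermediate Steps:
(224 + R)² = (224 - 365)² = (-141)² = 19881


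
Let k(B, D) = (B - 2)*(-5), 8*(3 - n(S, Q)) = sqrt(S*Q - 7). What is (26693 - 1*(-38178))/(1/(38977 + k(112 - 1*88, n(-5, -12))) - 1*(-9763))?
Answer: 2521341157/379458522 ≈ 6.6446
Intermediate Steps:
n(S, Q) = 3 - sqrt(-7 + Q*S)/8 (n(S, Q) = 3 - sqrt(S*Q - 7)/8 = 3 - sqrt(Q*S - 7)/8 = 3 - sqrt(-7 + Q*S)/8)
k(B, D) = 10 - 5*B (k(B, D) = (-2 + B)*(-5) = 10 - 5*B)
(26693 - 1*(-38178))/(1/(38977 + k(112 - 1*88, n(-5, -12))) - 1*(-9763)) = (26693 - 1*(-38178))/(1/(38977 + (10 - 5*(112 - 1*88))) - 1*(-9763)) = (26693 + 38178)/(1/(38977 + (10 - 5*(112 - 88))) + 9763) = 64871/(1/(38977 + (10 - 5*24)) + 9763) = 64871/(1/(38977 + (10 - 120)) + 9763) = 64871/(1/(38977 - 110) + 9763) = 64871/(1/38867 + 9763) = 64871/(379458522/38867) = 64871*(38867/379458522) = 2521341157/379458522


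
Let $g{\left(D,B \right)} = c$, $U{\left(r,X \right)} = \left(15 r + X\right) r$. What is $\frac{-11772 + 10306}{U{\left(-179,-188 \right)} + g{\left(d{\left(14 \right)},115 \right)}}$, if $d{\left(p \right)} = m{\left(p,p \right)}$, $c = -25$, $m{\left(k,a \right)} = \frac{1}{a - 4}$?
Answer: $- \frac{733}{257121} \approx -0.0028508$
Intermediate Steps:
$m{\left(k,a \right)} = \frac{1}{-4 + a}$
$U{\left(r,X \right)} = r \left(X + 15 r\right)$ ($U{\left(r,X \right)} = \left(X + 15 r\right) r = r \left(X + 15 r\right)$)
$d{\left(p \right)} = \frac{1}{-4 + p}$
$g{\left(D,B \right)} = -25$
$\frac{-11772 + 10306}{U{\left(-179,-188 \right)} + g{\left(d{\left(14 \right)},115 \right)}} = \frac{-11772 + 10306}{- 179 \left(-188 + 15 \left(-179\right)\right) - 25} = - \frac{1466}{- 179 \left(-188 - 2685\right) - 25} = - \frac{1466}{\left(-179\right) \left(-2873\right) - 25} = - \frac{1466}{514267 - 25} = - \frac{1466}{514242} = \left(-1466\right) \frac{1}{514242} = - \frac{733}{257121}$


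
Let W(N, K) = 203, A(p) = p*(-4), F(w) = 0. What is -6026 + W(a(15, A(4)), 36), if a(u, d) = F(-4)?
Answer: -5823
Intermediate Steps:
A(p) = -4*p
a(u, d) = 0
-6026 + W(a(15, A(4)), 36) = -6026 + 203 = -5823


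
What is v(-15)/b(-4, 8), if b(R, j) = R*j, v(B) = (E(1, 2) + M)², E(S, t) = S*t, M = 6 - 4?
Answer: -½ ≈ -0.50000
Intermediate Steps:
M = 2
v(B) = 16 (v(B) = (1*2 + 2)² = (2 + 2)² = 4² = 16)
v(-15)/b(-4, 8) = 16/(-4*8) = 16/(-32) = -1/32*16 = -½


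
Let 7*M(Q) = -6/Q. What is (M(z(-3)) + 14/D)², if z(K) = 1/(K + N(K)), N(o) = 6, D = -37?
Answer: 583696/67081 ≈ 8.7014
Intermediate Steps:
z(K) = 1/(6 + K) (z(K) = 1/(K + 6) = 1/(6 + K))
M(Q) = -6/(7*Q) (M(Q) = (-6/Q)/7 = -6/(7*Q))
(M(z(-3)) + 14/D)² = (-6/(7*(1/(6 - 3))) + 14/(-37))² = (-6/(7*(1/3)) + 14*(-1/37))² = (-6/(7*⅓) - 14/37)² = (-6/7*3 - 14/37)² = (-18/7 - 14/37)² = (-764/259)² = 583696/67081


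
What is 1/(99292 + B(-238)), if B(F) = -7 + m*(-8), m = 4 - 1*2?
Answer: 1/99269 ≈ 1.0074e-5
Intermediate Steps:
m = 2 (m = 4 - 2 = 2)
B(F) = -23 (B(F) = -7 + 2*(-8) = -7 - 16 = -23)
1/(99292 + B(-238)) = 1/(99292 - 23) = 1/99269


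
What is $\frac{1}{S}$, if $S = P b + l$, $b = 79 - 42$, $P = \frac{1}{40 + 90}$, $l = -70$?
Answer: $- \frac{130}{9063} \approx -0.014344$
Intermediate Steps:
$P = \frac{1}{130} \approx 0.0076923$
$b = 37$
$S = - \frac{9063}{130}$ ($S = \frac{1}{130} \cdot 37 - 70 = \frac{37}{130} - 70 = - \frac{9063}{130} \approx -69.715$)
$\frac{1}{S} = \frac{1}{- \frac{9063}{130}} = - \frac{130}{9063}$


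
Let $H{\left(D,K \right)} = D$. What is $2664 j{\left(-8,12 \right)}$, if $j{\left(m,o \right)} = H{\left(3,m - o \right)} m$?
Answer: $-63936$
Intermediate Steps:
$j{\left(m,o \right)} = 3 m$
$2664 j{\left(-8,12 \right)} = 2664 \cdot 3 \left(-8\right) = 2664 \left(-24\right) = -63936$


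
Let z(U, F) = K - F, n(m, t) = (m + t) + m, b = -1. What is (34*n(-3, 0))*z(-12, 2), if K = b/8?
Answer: 867/2 ≈ 433.50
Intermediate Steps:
K = -⅛ (K = -1/8 = -1*⅛ = -⅛ ≈ -0.12500)
n(m, t) = t + 2*m
z(U, F) = -⅛ - F
(34*n(-3, 0))*z(-12, 2) = (34*(0 + 2*(-3)))*(-⅛ - 1*2) = (34*(0 - 6))*(-⅛ - 2) = (34*(-6))*(-17/8) = -204*(-17/8) = 867/2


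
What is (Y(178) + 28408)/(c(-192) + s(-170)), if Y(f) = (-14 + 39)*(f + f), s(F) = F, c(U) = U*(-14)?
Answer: 18654/1259 ≈ 14.817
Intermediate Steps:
c(U) = -14*U
Y(f) = 50*f (Y(f) = 25*(2*f) = 50*f)
(Y(178) + 28408)/(c(-192) + s(-170)) = (50*178 + 28408)/(-14*(-192) - 170) = (8900 + 28408)/(2688 - 170) = 37308/2518 = 37308*(1/2518) = 18654/1259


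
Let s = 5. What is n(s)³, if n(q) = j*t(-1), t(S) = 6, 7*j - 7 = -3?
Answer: 13824/343 ≈ 40.303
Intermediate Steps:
j = 4/7 (j = 1 + (⅐)*(-3) = 1 - 3/7 = 4/7 ≈ 0.57143)
n(q) = 24/7 (n(q) = (4/7)*6 = 24/7)
n(s)³ = (24/7)³ = 13824/343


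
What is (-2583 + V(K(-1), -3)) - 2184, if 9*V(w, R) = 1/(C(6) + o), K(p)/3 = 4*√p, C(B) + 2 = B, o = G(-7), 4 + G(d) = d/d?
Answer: -42902/9 ≈ -4766.9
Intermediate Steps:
G(d) = -3 (G(d) = -4 + d/d = -4 + 1 = -3)
o = -3
C(B) = -2 + B
K(p) = 12*√p (K(p) = 3*(4*√p) = 12*√p)
V(w, R) = ⅑ (V(w, R) = 1/(9*((-2 + 6) - 3)) = 1/(9*(4 - 3)) = (⅑)/1 = (⅑)*1 = ⅑)
(-2583 + V(K(-1), -3)) - 2184 = (-2583 + ⅑) - 2184 = -23246/9 - 2184 = -42902/9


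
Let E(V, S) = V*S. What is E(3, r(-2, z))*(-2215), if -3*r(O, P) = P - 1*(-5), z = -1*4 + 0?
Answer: 2215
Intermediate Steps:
z = -4 (z = -4 + 0 = -4)
r(O, P) = -5/3 - P/3 (r(O, P) = -(P - 1*(-5))/3 = -(P + 5)/3 = -(5 + P)/3 = -5/3 - P/3)
E(V, S) = S*V
E(3, r(-2, z))*(-2215) = ((-5/3 - ⅓*(-4))*3)*(-2215) = ((-5/3 + 4/3)*3)*(-2215) = -⅓*3*(-2215) = -1*(-2215) = 2215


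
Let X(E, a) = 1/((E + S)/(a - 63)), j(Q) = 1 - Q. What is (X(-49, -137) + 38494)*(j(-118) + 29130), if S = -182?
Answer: 23644662926/21 ≈ 1.1259e+9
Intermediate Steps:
X(E, a) = (-63 + a)/(-182 + E) (X(E, a) = 1/((E - 182)/(a - 63)) = 1/((-182 + E)/(-63 + a)) = (-63 + a)/(-182 + E))
(X(-49, -137) + 38494)*(j(-118) + 29130) = ((-63 - 137)/(-182 - 49) + 38494)*((1 - 1*(-118)) + 29130) = (-200/(-231) + 38494)*((1 + 118) + 29130) = (-1/231*(-200) + 38494)*(119 + 29130) = (200/231 + 38494)*29249 = (8892314/231)*29249 = 23644662926/21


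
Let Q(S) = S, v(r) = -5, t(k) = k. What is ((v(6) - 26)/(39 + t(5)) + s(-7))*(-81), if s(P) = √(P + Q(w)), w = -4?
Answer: 2511/44 - 81*I*√11 ≈ 57.068 - 268.65*I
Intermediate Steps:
s(P) = √(-4 + P) (s(P) = √(P - 4) = √(-4 + P))
((v(6) - 26)/(39 + t(5)) + s(-7))*(-81) = ((-5 - 26)/(39 + 5) + √(-4 - 7))*(-81) = (-31/44 + √(-11))*(-81) = (-31*1/44 + I*√11)*(-81) = (-31/44 + I*√11)*(-81) = 2511/44 - 81*I*√11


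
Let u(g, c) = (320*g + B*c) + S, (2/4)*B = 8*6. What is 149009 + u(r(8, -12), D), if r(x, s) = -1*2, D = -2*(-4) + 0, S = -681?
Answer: 148456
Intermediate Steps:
B = 96 (B = 2*(8*6) = 2*48 = 96)
D = 8 (D = 8 + 0 = 8)
r(x, s) = -2
u(g, c) = -681 + 96*c + 320*g (u(g, c) = (320*g + 96*c) - 681 = (96*c + 320*g) - 681 = -681 + 96*c + 320*g)
149009 + u(r(8, -12), D) = 149009 + (-681 + 96*8 + 320*(-2)) = 149009 + (-681 + 768 - 640) = 149009 - 553 = 148456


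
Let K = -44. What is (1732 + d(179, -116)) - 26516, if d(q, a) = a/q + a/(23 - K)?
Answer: -297263048/11993 ≈ -24786.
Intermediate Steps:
d(q, a) = a/67 + a/q (d(q, a) = a/q + a/(23 - 1*(-44)) = a/q + a/(23 + 44) = a/q + a/67 = a/67 + a/q)
(1732 + d(179, -116)) - 26516 = (1732 + ((1/67)*(-116) - 116/179)) - 26516 = (1732 + (-116/67 - 116*1/179)) - 26516 = (1732 + (-116/67 - 116/179)) - 26516 = (1732 - 28536/11993) - 26516 = 20743340/11993 - 26516 = -297263048/11993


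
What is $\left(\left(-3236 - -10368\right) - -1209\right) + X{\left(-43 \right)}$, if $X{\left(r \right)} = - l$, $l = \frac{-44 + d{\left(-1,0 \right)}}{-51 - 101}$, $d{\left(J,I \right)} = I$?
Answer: $\frac{316947}{38} \approx 8340.7$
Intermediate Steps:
$l = \frac{11}{38}$ ($l = \frac{-44 + 0}{-51 - 101} = - \frac{44}{-152} = \left(-44\right) \left(- \frac{1}{152}\right) = \frac{11}{38} \approx 0.28947$)
$X{\left(r \right)} = - \frac{11}{38}$ ($X{\left(r \right)} = \left(-1\right) \frac{11}{38} = - \frac{11}{38}$)
$\left(\left(-3236 - -10368\right) - -1209\right) + X{\left(-43 \right)} = \left(\left(-3236 - -10368\right) - -1209\right) - \frac{11}{38} = \left(\left(-3236 + 10368\right) + 1209\right) - \frac{11}{38} = \left(7132 + 1209\right) - \frac{11}{38} = 8341 - \frac{11}{38} = \frac{316947}{38}$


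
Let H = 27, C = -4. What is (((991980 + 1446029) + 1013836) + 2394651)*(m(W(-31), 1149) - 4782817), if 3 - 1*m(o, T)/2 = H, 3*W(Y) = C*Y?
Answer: -27963001091040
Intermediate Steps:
W(Y) = -4*Y/3 (W(Y) = (-4*Y)/3 = -4*Y/3)
m(o, T) = -48 (m(o, T) = 6 - 2*27 = 6 - 54 = -48)
(((991980 + 1446029) + 1013836) + 2394651)*(m(W(-31), 1149) - 4782817) = (((991980 + 1446029) + 1013836) + 2394651)*(-48 - 4782817) = ((2438009 + 1013836) + 2394651)*(-4782865) = (3451845 + 2394651)*(-4782865) = 5846496*(-4782865) = -27963001091040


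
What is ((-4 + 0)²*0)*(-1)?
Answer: 0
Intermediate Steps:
((-4 + 0)²*0)*(-1) = ((-4)²*0)*(-1) = (16*0)*(-1) = 0*(-1) = 0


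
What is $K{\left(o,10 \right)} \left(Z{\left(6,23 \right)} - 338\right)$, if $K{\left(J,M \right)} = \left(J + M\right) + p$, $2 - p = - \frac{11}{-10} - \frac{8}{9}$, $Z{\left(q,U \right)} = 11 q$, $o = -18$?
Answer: $\frac{76024}{45} \approx 1689.4$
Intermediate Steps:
$p = \frac{161}{90}$ ($p = 2 - \left(- \frac{11}{-10} - \frac{8}{9}\right) = 2 - \left(\left(-11\right) \left(- \frac{1}{10}\right) - \frac{8}{9}\right) = 2 - \left(\frac{11}{10} - \frac{8}{9}\right) = 2 - \frac{19}{90} = \frac{161}{90} \approx 1.7889$)
$K{\left(J,M \right)} = \frac{161}{90} + J + M$ ($K{\left(J,M \right)} = \left(J + M\right) + \frac{161}{90} = \frac{161}{90} + J + M$)
$K{\left(o,10 \right)} \left(Z{\left(6,23 \right)} - 338\right) = \left(\frac{161}{90} - 18 + 10\right) \left(11 \cdot 6 - 338\right) = - \frac{559 \left(66 - 338\right)}{90} = \left(- \frac{559}{90}\right) \left(-272\right) = \frac{76024}{45}$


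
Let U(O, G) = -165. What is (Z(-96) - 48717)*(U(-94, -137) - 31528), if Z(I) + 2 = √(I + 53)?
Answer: 1544051267 - 31693*I*√43 ≈ 1.5441e+9 - 2.0783e+5*I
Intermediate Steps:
Z(I) = -2 + √(53 + I) (Z(I) = -2 + √(I + 53) = -2 + √(53 + I))
(Z(-96) - 48717)*(U(-94, -137) - 31528) = ((-2 + √(53 - 96)) - 48717)*(-165 - 31528) = ((-2 + √(-43)) - 48717)*(-31693) = ((-2 + I*√43) - 48717)*(-31693) = (-48719 + I*√43)*(-31693) = 1544051267 - 31693*I*√43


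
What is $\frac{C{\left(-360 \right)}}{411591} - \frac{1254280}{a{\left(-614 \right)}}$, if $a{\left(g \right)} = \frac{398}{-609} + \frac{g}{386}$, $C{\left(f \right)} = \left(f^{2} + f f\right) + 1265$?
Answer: $\frac{60678587206877065}{108568239207} \approx 5.589 \cdot 10^{5}$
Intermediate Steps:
$C{\left(f \right)} = 1265 + 2 f^{2}$ ($C{\left(f \right)} = \left(f^{2} + f^{2}\right) + 1265 = 2 f^{2} + 1265 = 1265 + 2 f^{2}$)
$a{\left(g \right)} = - \frac{398}{609} + \frac{g}{386}$ ($a{\left(g \right)} = 398 \left(- \frac{1}{609}\right) + g \frac{1}{386} = - \frac{398}{609} + \frac{g}{386}$)
$\frac{C{\left(-360 \right)}}{411591} - \frac{1254280}{a{\left(-614 \right)}} = \frac{1265 + 2 \left(-360\right)^{2}}{411591} - \frac{1254280}{- \frac{398}{609} + \frac{1}{386} \left(-614\right)} = \left(1265 + 2 \cdot 129600\right) \frac{1}{411591} - \frac{1254280}{- \frac{398}{609} - \frac{307}{193}} = \left(1265 + 259200\right) \frac{1}{411591} - \frac{1254280}{- \frac{263777}{117537}} = 260465 \cdot \frac{1}{411591} - - \frac{147424308360}{263777} = \frac{260465}{411591} + \frac{147424308360}{263777} = \frac{60678587206877065}{108568239207}$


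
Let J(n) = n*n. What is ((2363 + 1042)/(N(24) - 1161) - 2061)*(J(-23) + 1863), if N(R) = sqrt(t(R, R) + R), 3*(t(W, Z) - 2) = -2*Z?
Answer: -6654538680192/1347911 - 8144760*sqrt(10)/1347911 ≈ -4.9369e+6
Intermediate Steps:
t(W, Z) = 2 - 2*Z/3 (t(W, Z) = 2 + (-2*Z)/3 = 2 - 2*Z/3)
N(R) = sqrt(2 + R/3) (N(R) = sqrt((2 - 2*R/3) + R) = sqrt(2 + R/3))
J(n) = n**2
((2363 + 1042)/(N(24) - 1161) - 2061)*(J(-23) + 1863) = ((2363 + 1042)/(sqrt(18 + 3*24)/3 - 1161) - 2061)*((-23)**2 + 1863) = (3405/(sqrt(18 + 72)/3 - 1161) - 2061)*(529 + 1863) = (3405/(sqrt(90)/3 - 1161) - 2061)*2392 = (3405/((3*sqrt(10))/3 - 1161) - 2061)*2392 = (3405/(sqrt(10) - 1161) - 2061)*2392 = (3405/(-1161 + sqrt(10)) - 2061)*2392 = (-2061 + 3405/(-1161 + sqrt(10)))*2392 = -4929912 + 8144760/(-1161 + sqrt(10))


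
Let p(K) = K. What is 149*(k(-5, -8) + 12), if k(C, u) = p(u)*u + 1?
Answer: 11473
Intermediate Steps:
k(C, u) = 1 + u² (k(C, u) = u*u + 1 = u² + 1 = 1 + u²)
149*(k(-5, -8) + 12) = 149*((1 + (-8)²) + 12) = 149*((1 + 64) + 12) = 149*(65 + 12) = 149*77 = 11473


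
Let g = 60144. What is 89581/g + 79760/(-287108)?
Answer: 5230584077/4316955888 ≈ 1.2116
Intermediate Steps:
89581/g + 79760/(-287108) = 89581/60144 + 79760/(-287108) = 89581*(1/60144) + 79760*(-1/287108) = 89581/60144 - 19940/71777 = 5230584077/4316955888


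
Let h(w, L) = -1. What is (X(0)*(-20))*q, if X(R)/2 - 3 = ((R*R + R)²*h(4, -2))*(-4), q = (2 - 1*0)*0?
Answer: 0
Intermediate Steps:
q = 0 (q = (2 + 0)*0 = 2*0 = 0)
X(R) = 6 + 8*(R + R²)² (X(R) = 6 + 2*(((R*R + R)²*(-1))*(-4)) = 6 + 2*(((R² + R)²*(-1))*(-4)) = 6 + 2*(((R + R²)²*(-1))*(-4)) = 6 + 2*(-(R + R²)²*(-4)) = 6 + 2*(4*(R + R²)²) = 6 + 8*(R + R²)²)
(X(0)*(-20))*q = ((6 + 8*0²*(1 + 0)²)*(-20))*0 = ((6 + 8*0*1²)*(-20))*0 = ((6 + 8*0*1)*(-20))*0 = ((6 + 0)*(-20))*0 = (6*(-20))*0 = -120*0 = 0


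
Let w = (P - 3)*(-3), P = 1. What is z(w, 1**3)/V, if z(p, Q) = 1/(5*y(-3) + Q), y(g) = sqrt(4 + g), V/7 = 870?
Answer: 1/36540 ≈ 2.7367e-5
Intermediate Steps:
V = 6090 (V = 7*870 = 6090)
w = 6 (w = (1 - 3)*(-3) = -2*(-3) = 6)
z(p, Q) = 1/(5 + Q) (z(p, Q) = 1/(5*sqrt(4 - 3) + Q) = 1/(5*sqrt(1) + Q) = 1/(5*1 + Q) = 1/(5 + Q))
z(w, 1**3)/V = 1/((5 + 1**3)*6090) = (1/6090)/(5 + 1) = (1/6090)/6 = (1/6)*(1/6090) = 1/36540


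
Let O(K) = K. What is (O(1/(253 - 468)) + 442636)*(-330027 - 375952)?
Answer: -67185719232481/215 ≈ -3.1249e+11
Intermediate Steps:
(O(1/(253 - 468)) + 442636)*(-330027 - 375952) = (1/(253 - 468) + 442636)*(-330027 - 375952) = (1/(-215) + 442636)*(-705979) = (-1/215 + 442636)*(-705979) = (95166739/215)*(-705979) = -67185719232481/215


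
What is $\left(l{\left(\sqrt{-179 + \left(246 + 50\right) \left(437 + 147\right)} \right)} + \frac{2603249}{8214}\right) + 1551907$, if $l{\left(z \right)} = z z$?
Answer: $\frac{14168401937}{8214} \approx 1.7249 \cdot 10^{6}$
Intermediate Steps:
$l{\left(z \right)} = z^{2}$
$\left(l{\left(\sqrt{-179 + \left(246 + 50\right) \left(437 + 147\right)} \right)} + \frac{2603249}{8214}\right) + 1551907 = \left(\left(\sqrt{-179 + \left(246 + 50\right) \left(437 + 147\right)}\right)^{2} + \frac{2603249}{8214}\right) + 1551907 = \left(\left(\sqrt{-179 + 296 \cdot 584}\right)^{2} + 2603249 \cdot \frac{1}{8214}\right) + 1551907 = \left(\left(\sqrt{-179 + 172864}\right)^{2} + \frac{2603249}{8214}\right) + 1551907 = \left(\left(\sqrt{172685}\right)^{2} + \frac{2603249}{8214}\right) + 1551907 = \left(172685 + \frac{2603249}{8214}\right) + 1551907 = \frac{1421037839}{8214} + 1551907 = \frac{14168401937}{8214}$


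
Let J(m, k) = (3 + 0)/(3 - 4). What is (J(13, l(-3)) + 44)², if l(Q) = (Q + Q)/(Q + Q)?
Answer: 1681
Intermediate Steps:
l(Q) = 1 (l(Q) = (2*Q)/((2*Q)) = (2*Q)*(1/(2*Q)) = 1)
J(m, k) = -3 (J(m, k) = 3/(-1) = 3*(-1) = -3)
(J(13, l(-3)) + 44)² = (-3 + 44)² = 41² = 1681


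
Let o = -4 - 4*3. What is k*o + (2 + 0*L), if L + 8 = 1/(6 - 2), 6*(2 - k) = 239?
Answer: 1822/3 ≈ 607.33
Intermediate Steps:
o = -16 (o = -4 - 12 = -16)
k = -227/6 (k = 2 - 1/6*239 = 2 - 239/6 = -227/6 ≈ -37.833)
L = -31/4 (L = -8 + 1/(6 - 2) = -8 + 1/4 = -31/4 ≈ -7.7500)
k*o + (2 + 0*L) = -227/6*(-16) + (2 + 0*(-31/4)) = 1816/3 + (2 + 0) = 1816/3 + 2 = 1822/3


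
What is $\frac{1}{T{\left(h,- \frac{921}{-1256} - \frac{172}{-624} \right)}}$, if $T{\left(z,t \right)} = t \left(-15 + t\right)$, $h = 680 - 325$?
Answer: $- \frac{2399432256}{33870138719} \approx -0.070842$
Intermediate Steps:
$h = 355$
$\frac{1}{T{\left(h,- \frac{921}{-1256} - \frac{172}{-624} \right)}} = \frac{1}{\left(- \frac{921}{-1256} - \frac{172}{-624}\right) \left(-15 - \left(- \frac{921}{1256} - \frac{43}{156}\right)\right)} = \frac{1}{\left(\left(-921\right) \left(- \frac{1}{1256}\right) - - \frac{43}{156}\right) \left(-15 - - \frac{49421}{48984}\right)} = \frac{1}{\left(\frac{921}{1256} + \frac{43}{156}\right) \left(-15 + \left(\frac{921}{1256} + \frac{43}{156}\right)\right)} = \frac{1}{\frac{49421}{48984} \left(-15 + \frac{49421}{48984}\right)} = \frac{1}{\frac{49421}{48984} \left(- \frac{685339}{48984}\right)} = \frac{1}{- \frac{33870138719}{2399432256}} = - \frac{2399432256}{33870138719}$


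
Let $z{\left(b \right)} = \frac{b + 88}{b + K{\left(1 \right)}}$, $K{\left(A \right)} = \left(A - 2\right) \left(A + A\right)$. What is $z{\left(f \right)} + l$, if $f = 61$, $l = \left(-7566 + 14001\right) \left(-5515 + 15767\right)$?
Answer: $\frac{3892325729}{59} \approx 6.5972 \cdot 10^{7}$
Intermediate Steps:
$l = 65971620$ ($l = 6435 \cdot 10252 = 65971620$)
$K{\left(A \right)} = 2 A \left(-2 + A\right)$ ($K{\left(A \right)} = \left(-2 + A\right) 2 A = 2 A \left(-2 + A\right)$)
$z{\left(b \right)} = \frac{88 + b}{-2 + b}$ ($z{\left(b \right)} = \frac{b + 88}{b + 2 \cdot 1 \left(-2 + 1\right)} = \frac{88 + b}{b + 2 \cdot 1 \left(-1\right)} = \frac{88 + b}{b - 2} = \frac{88 + b}{-2 + b}$)
$z{\left(f \right)} + l = \frac{88 + 61}{-2 + 61} + 65971620 = \frac{1}{59} \cdot 149 + 65971620 = \frac{149}{59} + 65971620 = \frac{3892325729}{59}$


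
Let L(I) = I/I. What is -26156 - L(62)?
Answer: -26157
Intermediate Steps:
L(I) = 1
-26156 - L(62) = -26156 - 1*1 = -26156 - 1 = -26157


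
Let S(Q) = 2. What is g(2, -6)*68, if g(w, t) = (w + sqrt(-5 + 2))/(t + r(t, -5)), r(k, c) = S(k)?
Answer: -34 - 17*I*sqrt(3) ≈ -34.0 - 29.445*I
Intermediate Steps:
r(k, c) = 2
g(w, t) = (w + I*sqrt(3))/(2 + t) (g(w, t) = (w + sqrt(-5 + 2))/(t + 2) = (w + sqrt(-3))/(2 + t) = (w + I*sqrt(3))/(2 + t))
g(2, -6)*68 = ((2 + I*sqrt(3))/(2 - 6))*68 = ((2 + I*sqrt(3))/(-4))*68 = -(2 + I*sqrt(3))/4*68 = (-1/2 - I*sqrt(3)/4)*68 = -34 - 17*I*sqrt(3)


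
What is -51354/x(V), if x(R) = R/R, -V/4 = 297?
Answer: -51354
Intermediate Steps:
V = -1188 (V = -4*297 = -1188)
x(R) = 1
-51354/x(V) = -51354/1 = -51354*1 = -51354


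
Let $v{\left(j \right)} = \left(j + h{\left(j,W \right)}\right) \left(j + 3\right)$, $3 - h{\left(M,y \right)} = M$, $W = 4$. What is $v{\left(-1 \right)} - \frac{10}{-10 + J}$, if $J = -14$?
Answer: $\frac{77}{12} \approx 6.4167$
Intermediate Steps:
$h{\left(M,y \right)} = 3 - M$
$v{\left(j \right)} = 9 + 3 j$ ($v{\left(j \right)} = \left(j - \left(-3 + j\right)\right) \left(j + 3\right) = 3 \left(3 + j\right) = 9 + 3 j$)
$v{\left(-1 \right)} - \frac{10}{-10 + J} = \left(9 + 3 \left(-1\right)\right) - \frac{10}{-10 - 14} = \left(9 - 3\right) - \frac{10}{-24} = 6 - - \frac{5}{12} = 6 + \frac{5}{12} = \frac{77}{12}$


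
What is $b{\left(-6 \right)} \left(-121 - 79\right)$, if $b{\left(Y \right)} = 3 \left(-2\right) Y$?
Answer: $-7200$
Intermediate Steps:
$b{\left(Y \right)} = - 6 Y$
$b{\left(-6 \right)} \left(-121 - 79\right) = \left(-6\right) \left(-6\right) \left(-121 - 79\right) = 36 \left(-200\right) = -7200$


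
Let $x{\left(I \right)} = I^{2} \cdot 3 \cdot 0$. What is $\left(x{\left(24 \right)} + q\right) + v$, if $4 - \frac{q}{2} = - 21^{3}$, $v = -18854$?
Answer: $-324$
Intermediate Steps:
$x{\left(I \right)} = 0$ ($x{\left(I \right)} = 3 I^{2} \cdot 0 = 0$)
$q = 18530$ ($q = 8 - 2 \left(- 21^{3}\right) = 8 - 2 \left(\left(-1\right) 9261\right) = 8 - -18522 = 8 + 18522 = 18530$)
$\left(x{\left(24 \right)} + q\right) + v = \left(0 + 18530\right) - 18854 = 18530 - 18854 = -324$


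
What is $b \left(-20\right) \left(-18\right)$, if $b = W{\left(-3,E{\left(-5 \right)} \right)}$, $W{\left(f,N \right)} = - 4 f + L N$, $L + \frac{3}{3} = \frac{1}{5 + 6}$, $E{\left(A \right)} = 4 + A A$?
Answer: $- \frac{56880}{11} \approx -5170.9$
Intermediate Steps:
$E{\left(A \right)} = 4 + A^{2}$
$L = - \frac{10}{11}$ ($L = -1 + \frac{1}{5 + 6} = -1 + \frac{1}{11} = - \frac{10}{11} \approx -0.90909$)
$W{\left(f,N \right)} = - 4 f - \frac{10 N}{11}$
$b = - \frac{158}{11}$ ($b = \left(-4\right) \left(-3\right) - \frac{10 \left(4 + \left(-5\right)^{2}\right)}{11} = 12 - \frac{10 \left(4 + 25\right)}{11} = 12 - \frac{290}{11} = - \frac{158}{11} \approx -14.364$)
$b \left(-20\right) \left(-18\right) = \left(- \frac{158}{11}\right) \left(-20\right) \left(-18\right) = \frac{3160}{11} \left(-18\right) = - \frac{56880}{11}$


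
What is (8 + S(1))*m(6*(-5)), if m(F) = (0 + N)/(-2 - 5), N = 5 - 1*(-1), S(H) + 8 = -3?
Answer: 18/7 ≈ 2.5714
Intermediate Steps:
S(H) = -11 (S(H) = -8 - 3 = -11)
N = 6 (N = 5 + 1 = 6)
m(F) = -6/7 (m(F) = (0 + 6)/(-2 - 5) = 6/(-7) = 6*(-⅐) = -6/7)
(8 + S(1))*m(6*(-5)) = (8 - 11)*(-6/7) = -3*(-6/7) = 18/7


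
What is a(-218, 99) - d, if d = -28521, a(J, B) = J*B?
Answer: 6939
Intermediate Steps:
a(J, B) = B*J
a(-218, 99) - d = 99*(-218) - 1*(-28521) = -21582 + 28521 = 6939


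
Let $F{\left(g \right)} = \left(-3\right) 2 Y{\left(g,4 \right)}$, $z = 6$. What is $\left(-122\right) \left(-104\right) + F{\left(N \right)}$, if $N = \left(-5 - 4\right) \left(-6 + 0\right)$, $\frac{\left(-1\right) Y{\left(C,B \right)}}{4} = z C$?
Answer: $20464$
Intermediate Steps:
$Y{\left(C,B \right)} = - 24 C$ ($Y{\left(C,B \right)} = - 4 \cdot 6 C = - 24 C$)
$N = 54$ ($N = \left(-9\right) \left(-6\right) = 54$)
$F{\left(g \right)} = 144 g$ ($F{\left(g \right)} = \left(-3\right) 2 \left(- 24 g\right) = - 6 \left(- 24 g\right) = 144 g$)
$\left(-122\right) \left(-104\right) + F{\left(N \right)} = \left(-122\right) \left(-104\right) + 144 \cdot 54 = 12688 + 7776 = 20464$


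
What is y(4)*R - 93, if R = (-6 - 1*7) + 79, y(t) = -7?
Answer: -555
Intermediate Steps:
R = 66 (R = (-6 - 7) + 79 = -13 + 79 = 66)
y(4)*R - 93 = -7*66 - 93 = -462 - 93 = -555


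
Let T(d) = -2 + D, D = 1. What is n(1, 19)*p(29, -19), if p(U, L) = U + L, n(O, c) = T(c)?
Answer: -10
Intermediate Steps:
T(d) = -1 (T(d) = -2 + 1 = -1)
n(O, c) = -1
p(U, L) = L + U
n(1, 19)*p(29, -19) = -(-19 + 29) = -1*10 = -10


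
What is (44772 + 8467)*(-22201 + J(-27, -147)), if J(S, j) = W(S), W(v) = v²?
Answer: -1143147808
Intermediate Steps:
J(S, j) = S²
(44772 + 8467)*(-22201 + J(-27, -147)) = (44772 + 8467)*(-22201 + (-27)²) = 53239*(-22201 + 729) = 53239*(-21472) = -1143147808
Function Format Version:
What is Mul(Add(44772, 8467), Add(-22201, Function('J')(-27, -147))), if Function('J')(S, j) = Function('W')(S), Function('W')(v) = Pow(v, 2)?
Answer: -1143147808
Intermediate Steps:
Function('J')(S, j) = Pow(S, 2)
Mul(Add(44772, 8467), Add(-22201, Function('J')(-27, -147))) = Mul(Add(44772, 8467), Add(-22201, Pow(-27, 2))) = Mul(53239, Add(-22201, 729)) = Mul(53239, -21472) = -1143147808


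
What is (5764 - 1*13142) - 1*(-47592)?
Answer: 40214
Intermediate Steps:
(5764 - 1*13142) - 1*(-47592) = (5764 - 13142) + 47592 = -7378 + 47592 = 40214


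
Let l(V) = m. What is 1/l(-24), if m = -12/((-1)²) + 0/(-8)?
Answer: -1/12 ≈ -0.083333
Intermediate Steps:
m = -12 (m = -12/1 + 0*(-⅛) = -12*1 + 0 = -12 + 0 = -12)
l(V) = -12
1/l(-24) = 1/(-12) = -1/12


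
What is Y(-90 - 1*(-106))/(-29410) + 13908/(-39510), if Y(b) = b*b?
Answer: -6985814/19366485 ≈ -0.36072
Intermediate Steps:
Y(b) = b**2
Y(-90 - 1*(-106))/(-29410) + 13908/(-39510) = (-90 - 1*(-106))**2/(-29410) + 13908/(-39510) = (-90 + 106)**2*(-1/29410) + 13908*(-1/39510) = 16**2*(-1/29410) - 2318/6585 = 256*(-1/29410) - 2318/6585 = -128/14705 - 2318/6585 = -6985814/19366485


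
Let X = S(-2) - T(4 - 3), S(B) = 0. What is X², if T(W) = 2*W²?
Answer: 4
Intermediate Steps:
X = -2 (X = 0 - 2*(4 - 3)² = 0 - 2*1² = 0 - 2 = -2)
X² = (-2)² = 4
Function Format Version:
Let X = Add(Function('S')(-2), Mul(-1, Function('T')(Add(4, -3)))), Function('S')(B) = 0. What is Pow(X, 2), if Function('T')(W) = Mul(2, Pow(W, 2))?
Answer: 4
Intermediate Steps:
X = -2 (X = Add(0, Mul(-1, Mul(2, Pow(Add(4, -3), 2)))) = Add(0, Mul(-1, Mul(2, Pow(1, 2)))) = Add(0, Mul(-1, Mul(2, 1))) = Add(0, Mul(-1, 2)) = Add(0, -2) = -2)
Pow(X, 2) = Pow(-2, 2) = 4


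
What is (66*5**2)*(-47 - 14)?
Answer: -100650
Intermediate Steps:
(66*5**2)*(-47 - 14) = (66*25)*(-61) = 1650*(-61) = -100650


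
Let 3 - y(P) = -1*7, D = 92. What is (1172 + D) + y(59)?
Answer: 1274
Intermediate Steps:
y(P) = 10 (y(P) = 3 - (-1)*7 = 3 - 1*(-7) = 3 + 7 = 10)
(1172 + D) + y(59) = (1172 + 92) + 10 = 1264 + 10 = 1274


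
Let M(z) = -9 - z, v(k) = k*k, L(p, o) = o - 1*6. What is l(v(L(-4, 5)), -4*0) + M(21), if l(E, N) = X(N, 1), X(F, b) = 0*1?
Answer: -30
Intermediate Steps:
L(p, o) = -6 + o (L(p, o) = o - 6 = -6 + o)
v(k) = k**2
X(F, b) = 0
l(E, N) = 0
l(v(L(-4, 5)), -4*0) + M(21) = 0 + (-9 - 1*21) = 0 + (-9 - 21) = 0 - 30 = -30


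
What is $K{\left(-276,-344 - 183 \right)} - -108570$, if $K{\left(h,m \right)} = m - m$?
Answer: $108570$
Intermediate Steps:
$K{\left(h,m \right)} = 0$
$K{\left(-276,-344 - 183 \right)} - -108570 = 0 - -108570 = 0 + 108570 = 108570$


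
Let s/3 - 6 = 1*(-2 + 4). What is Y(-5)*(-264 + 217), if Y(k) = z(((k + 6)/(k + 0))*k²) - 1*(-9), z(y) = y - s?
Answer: 940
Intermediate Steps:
s = 24 (s = 18 + 3*(1*(-2 + 4)) = 18 + 3*(1*2) = 18 + 3*2 = 18 + 6 = 24)
z(y) = -24 + y (z(y) = y - 1*24 = y - 24 = -24 + y)
Y(k) = -15 + k*(6 + k) (Y(k) = (-24 + ((k + 6)/(k + 0))*k²) - 1*(-9) = (-24 + ((6 + k)/k)*k²) + 9 = (-24 + k*(6 + k)) + 9 = -15 + k*(6 + k))
Y(-5)*(-264 + 217) = (-15 - 5*(6 - 5))*(-264 + 217) = (-15 - 5*1)*(-47) = (-15 - 5)*(-47) = -20*(-47) = 940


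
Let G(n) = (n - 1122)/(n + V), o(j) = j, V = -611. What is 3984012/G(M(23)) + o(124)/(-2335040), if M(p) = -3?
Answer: 31732977841529/14594000 ≈ 2.1744e+6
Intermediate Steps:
G(n) = (-1122 + n)/(-611 + n) (G(n) = (n - 1122)/(n - 611) = (-1122 + n)/(-611 + n))
3984012/G(M(23)) + o(124)/(-2335040) = 3984012/(((-1122 - 3)/(-611 - 3))) + 124/(-2335040) = 3984012/((-1125/(-614))) + 124*(-1/2335040) = 3984012/((-1/614*(-1125))) - 31/583760 = 3984012/(1125/614) - 31/583760 = 3984012*(614/1125) - 31/583760 = 271798152/125 - 31/583760 = 31732977841529/14594000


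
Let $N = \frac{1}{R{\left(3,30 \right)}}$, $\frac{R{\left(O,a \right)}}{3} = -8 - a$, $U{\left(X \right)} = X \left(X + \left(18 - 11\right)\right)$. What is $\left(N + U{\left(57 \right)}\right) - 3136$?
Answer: $\frac{58367}{114} \approx 511.99$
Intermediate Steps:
$U{\left(X \right)} = X \left(7 + X\right)$ ($U{\left(X \right)} = X \left(X + \left(18 - 11\right)\right) = X \left(X + 7\right) = X \left(7 + X\right)$)
$R{\left(O,a \right)} = -24 - 3 a$ ($R{\left(O,a \right)} = 3 \left(-8 - a\right) = -24 - 3 a$)
$N = - \frac{1}{114}$ ($N = \frac{1}{-24 - 90} = \frac{1}{-114} = - \frac{1}{114} \approx -0.0087719$)
$\left(N + U{\left(57 \right)}\right) - 3136 = \left(- \frac{1}{114} + 57 \left(7 + 57\right)\right) - 3136 = \left(- \frac{1}{114} + 57 \cdot 64\right) - 3136 = \left(- \frac{1}{114} + 3648\right) - 3136 = \frac{415871}{114} - 3136 = \frac{58367}{114}$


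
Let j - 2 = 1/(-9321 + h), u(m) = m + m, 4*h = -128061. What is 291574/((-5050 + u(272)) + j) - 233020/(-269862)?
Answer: -3209148891758045/50242494541002 ≈ -63.873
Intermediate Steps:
h = -128061/4 (h = (¼)*(-128061) = -128061/4 ≈ -32015.)
u(m) = 2*m
j = 330686/165345 (j = 2 + 1/(-9321 - 128061/4) = 2 + 1/(-165345/4) = 2 - 4/165345 = 330686/165345 ≈ 2.0000)
291574/((-5050 + u(272)) + j) - 233020/(-269862) = 291574/((-5050 + 2*272) + 330686/165345) - 233020/(-269862) = 291574/((-5050 + 544) + 330686/165345) - 233020*(-1/269862) = 291574/(-4506 + 330686/165345) + 116510/134931 = 291574/(-744713884/165345) + 116510/134931 = 291574*(-165345/744713884) + 116510/134931 = -24105151515/372356942 + 116510/134931 = -3209148891758045/50242494541002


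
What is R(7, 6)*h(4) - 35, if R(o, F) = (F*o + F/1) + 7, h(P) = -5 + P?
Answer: -90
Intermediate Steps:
R(o, F) = 7 + F + F*o (R(o, F) = (F*o + 1*F) + 7 = (F*o + F) + 7 = (F + F*o) + 7 = 7 + F + F*o)
R(7, 6)*h(4) - 35 = (7 + 6 + 6*7)*(-5 + 4) - 35 = (7 + 6 + 42)*(-1) - 35 = 55*(-1) - 35 = -55 - 35 = -90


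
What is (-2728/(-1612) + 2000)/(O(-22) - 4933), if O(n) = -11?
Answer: -4337/10712 ≈ -0.40487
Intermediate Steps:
(-2728/(-1612) + 2000)/(O(-22) - 4933) = (-2728/(-1612) + 2000)/(-11 - 4933) = (-2728*(-1/1612) + 2000)/(-4944) = (22/13 + 2000)*(-1/4944) = (26022/13)*(-1/4944) = -4337/10712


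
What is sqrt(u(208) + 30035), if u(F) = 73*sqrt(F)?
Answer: sqrt(30035 + 292*sqrt(13)) ≈ 176.32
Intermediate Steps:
sqrt(u(208) + 30035) = sqrt(73*sqrt(208) + 30035) = sqrt(73*(4*sqrt(13)) + 30035) = sqrt(292*sqrt(13) + 30035) = sqrt(30035 + 292*sqrt(13))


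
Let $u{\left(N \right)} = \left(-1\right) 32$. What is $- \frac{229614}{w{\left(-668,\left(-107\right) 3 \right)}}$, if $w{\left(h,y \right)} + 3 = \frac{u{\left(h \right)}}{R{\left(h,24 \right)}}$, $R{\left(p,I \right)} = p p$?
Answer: $\frac{6403704846}{83669} \approx 76536.0$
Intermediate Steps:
$u{\left(N \right)} = -32$
$R{\left(p,I \right)} = p^{2}$
$w{\left(h,y \right)} = -3 - \frac{32}{h^{2}}$
$- \frac{229614}{w{\left(-668,\left(-107\right) 3 \right)}} = - \frac{229614}{-3 - \frac{32}{446224}} = - \frac{229614}{-3 - \frac{2}{27889}} = - \frac{229614}{- \frac{83669}{27889}} = \left(-229614\right) \left(- \frac{27889}{83669}\right) = \frac{6403704846}{83669}$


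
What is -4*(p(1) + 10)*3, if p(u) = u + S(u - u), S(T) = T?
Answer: -132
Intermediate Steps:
p(u) = u (p(u) = u + (u - u) = u + 0 = u)
-4*(p(1) + 10)*3 = -4*(1 + 10)*3 = -4*11*3 = -44*3 = -132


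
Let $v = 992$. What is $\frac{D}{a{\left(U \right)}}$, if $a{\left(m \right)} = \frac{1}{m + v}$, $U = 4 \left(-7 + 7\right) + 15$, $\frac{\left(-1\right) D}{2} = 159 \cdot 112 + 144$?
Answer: $-36155328$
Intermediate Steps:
$D = -35904$ ($D = - 2 \left(159 \cdot 112 + 144\right) = - 2 \left(17808 + 144\right) = \left(-2\right) 17952 = -35904$)
$U = 15$ ($U = 4 \cdot 0 + 15 = 0 + 15 = 15$)
$a{\left(m \right)} = \frac{1}{992 + m}$ ($a{\left(m \right)} = \frac{1}{m + 992} = \frac{1}{992 + m}$)
$\frac{D}{a{\left(U \right)}} = - \frac{35904}{\frac{1}{992 + 15}} = - \frac{35904}{\frac{1}{1007}} = - 35904 \frac{1}{\frac{1}{1007}} = \left(-35904\right) 1007 = -36155328$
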